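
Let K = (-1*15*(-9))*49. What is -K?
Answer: -6615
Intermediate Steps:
K = 6615 (K = -15*(-9)*49 = 135*49 = 6615)
-K = -1*6615 = -6615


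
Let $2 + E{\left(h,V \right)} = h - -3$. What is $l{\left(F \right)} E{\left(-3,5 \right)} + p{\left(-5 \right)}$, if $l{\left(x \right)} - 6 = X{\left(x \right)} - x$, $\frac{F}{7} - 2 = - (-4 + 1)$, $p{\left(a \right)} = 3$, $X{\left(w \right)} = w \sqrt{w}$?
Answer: $61 - 70 \sqrt{35} \approx -353.13$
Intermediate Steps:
$E{\left(h,V \right)} = 1 + h$ ($E{\left(h,V \right)} = -2 + \left(h - -3\right) = -2 + \left(h + 3\right) = -2 + \left(3 + h\right) = 1 + h$)
$X{\left(w \right)} = w^{\frac{3}{2}}$
$F = 35$ ($F = 14 + 7 \left(- (-4 + 1)\right) = 14 + 7 \left(\left(-1\right) \left(-3\right)\right) = 14 + 7 \cdot 3 = 14 + 21 = 35$)
$l{\left(x \right)} = 6 + x^{\frac{3}{2}} - x$ ($l{\left(x \right)} = 6 + \left(x^{\frac{3}{2}} - x\right) = 6 + x^{\frac{3}{2}} - x$)
$l{\left(F \right)} E{\left(-3,5 \right)} + p{\left(-5 \right)} = \left(6 + 35^{\frac{3}{2}} - 35\right) \left(1 - 3\right) + 3 = \left(6 + 35 \sqrt{35} - 35\right) \left(-2\right) + 3 = \left(-29 + 35 \sqrt{35}\right) \left(-2\right) + 3 = \left(58 - 70 \sqrt{35}\right) + 3 = 61 - 70 \sqrt{35}$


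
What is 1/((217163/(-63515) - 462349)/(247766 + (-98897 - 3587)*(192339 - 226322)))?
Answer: -110610151043035/14683156949 ≈ -7533.1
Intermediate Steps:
1/((217163/(-63515) - 462349)/(247766 + (-98897 - 3587)*(192339 - 226322))) = 1/((217163*(-1/63515) - 462349)/(247766 - 102484*(-33983))) = 1/((-217163/63515 - 462349)/(247766 + 3482713772)) = 1/(-29366313898/63515/3482961538) = 1/(-29366313898/63515*1/3482961538) = 1/(-14683156949/110610151043035) = -110610151043035/14683156949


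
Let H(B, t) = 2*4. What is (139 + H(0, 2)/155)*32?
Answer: 689696/155 ≈ 4449.6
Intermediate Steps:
H(B, t) = 8
(139 + H(0, 2)/155)*32 = (139 + 8/155)*32 = (21553/155)*32 = 689696/155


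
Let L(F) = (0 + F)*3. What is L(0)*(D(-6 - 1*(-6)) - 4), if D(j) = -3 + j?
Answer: 0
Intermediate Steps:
L(F) = 3*F (L(F) = F*3 = 3*F)
L(0)*(D(-6 - 1*(-6)) - 4) = (3*0)*((-3 + (-6 - 1*(-6))) - 4) = 0*((-3 + (-6 + 6)) - 4) = 0*((-3 + 0) - 4) = 0*(-3 - 4) = 0*(-7) = 0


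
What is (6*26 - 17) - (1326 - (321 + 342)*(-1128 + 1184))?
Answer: 35941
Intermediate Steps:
(6*26 - 17) - (1326 - (321 + 342)*(-1128 + 1184)) = (156 - 17) - (1326 - 663*56) = 139 - (1326 - 1*37128) = 139 - (1326 - 37128) = 139 - 1*(-35802) = 139 + 35802 = 35941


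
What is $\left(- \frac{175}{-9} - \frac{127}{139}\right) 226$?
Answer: $\frac{5239132}{1251} \approx 4188.0$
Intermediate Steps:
$\left(- \frac{175}{-9} - \frac{127}{139}\right) 226 = \left(\left(-175\right) \left(- \frac{1}{9}\right) - \frac{127}{139}\right) 226 = \left(\frac{175}{9} - \frac{127}{139}\right) 226 = \frac{23182}{1251} \cdot 226 = \frac{5239132}{1251}$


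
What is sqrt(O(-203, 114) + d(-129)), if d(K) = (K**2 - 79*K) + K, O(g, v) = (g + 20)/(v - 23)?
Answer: sqrt(221110890)/91 ≈ 163.40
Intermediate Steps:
O(g, v) = (20 + g)/(-23 + v)
d(K) = K**2 - 78*K
sqrt(O(-203, 114) + d(-129)) = sqrt((20 - 203)/(-23 + 114) - 129*(-78 - 129)) = sqrt(-183/91 - 129*(-207)) = sqrt((1/91)*(-183) + 26703) = sqrt(-183/91 + 26703) = sqrt(2429790/91) = sqrt(221110890)/91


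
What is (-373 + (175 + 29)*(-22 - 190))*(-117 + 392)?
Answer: -11995775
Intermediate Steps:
(-373 + (175 + 29)*(-22 - 190))*(-117 + 392) = (-373 + 204*(-212))*275 = (-373 - 43248)*275 = -43621*275 = -11995775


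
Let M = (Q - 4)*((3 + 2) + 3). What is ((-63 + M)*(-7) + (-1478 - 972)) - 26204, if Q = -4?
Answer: -27765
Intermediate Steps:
M = -64 (M = (-4 - 4)*((3 + 2) + 3) = -8*(5 + 3) = -8*8 = -64)
((-63 + M)*(-7) + (-1478 - 972)) - 26204 = ((-63 - 64)*(-7) + (-1478 - 972)) - 26204 = (-127*(-7) - 2450) - 26204 = (889 - 2450) - 26204 = -1561 - 26204 = -27765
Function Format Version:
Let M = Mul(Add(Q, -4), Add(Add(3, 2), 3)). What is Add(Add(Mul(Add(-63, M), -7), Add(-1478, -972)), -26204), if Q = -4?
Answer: -27765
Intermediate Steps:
M = -64 (M = Mul(Add(-4, -4), Add(Add(3, 2), 3)) = Mul(-8, Add(5, 3)) = Mul(-8, 8) = -64)
Add(Add(Mul(Add(-63, M), -7), Add(-1478, -972)), -26204) = Add(Add(Mul(Add(-63, -64), -7), Add(-1478, -972)), -26204) = Add(Add(Mul(-127, -7), -2450), -26204) = Add(Add(889, -2450), -26204) = Add(-1561, -26204) = -27765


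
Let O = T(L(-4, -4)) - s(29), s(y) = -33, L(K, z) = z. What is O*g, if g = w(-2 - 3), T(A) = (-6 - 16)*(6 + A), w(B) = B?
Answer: 55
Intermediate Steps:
T(A) = -132 - 22*A (T(A) = -22*(6 + A) = -132 - 22*A)
O = -11 (O = (-132 - 22*(-4)) - 1*(-33) = (-132 + 88) + 33 = -44 + 33 = -11)
g = -5 (g = -2 - 3 = -5)
O*g = -11*(-5) = 55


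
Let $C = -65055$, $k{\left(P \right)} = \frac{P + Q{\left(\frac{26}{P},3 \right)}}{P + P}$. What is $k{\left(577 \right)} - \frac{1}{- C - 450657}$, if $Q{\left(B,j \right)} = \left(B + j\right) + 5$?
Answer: $\frac{32542179650}{64189044129} \approx 0.50697$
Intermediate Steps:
$Q{\left(B,j \right)} = 5 + B + j$
$k{\left(P \right)} = \frac{8 + P + \frac{26}{P}}{2 P}$ ($k{\left(P \right)} = \frac{P + \left(5 + \frac{26}{P} + 3\right)}{P + P} = \frac{P + \left(8 + \frac{26}{P}\right)}{2 P} = \left(8 + P + \frac{26}{P}\right) \frac{1}{2 P} = \frac{8 + P + \frac{26}{P}}{2 P}$)
$k{\left(577 \right)} - \frac{1}{- C - 450657} = \left(\frac{1}{2} + \frac{4}{577} + \frac{13}{332929}\right) - \frac{1}{\left(-1\right) \left(-65055\right) - 450657} = \left(\frac{1}{2} + 4 \cdot \frac{1}{577} + 13 \cdot \frac{1}{332929}\right) - \frac{1}{65055 - 450657} = \left(\frac{1}{2} + \frac{4}{577} + \frac{13}{332929}\right) - \frac{1}{-385602} = \frac{337571}{665858} - - \frac{1}{385602} = \frac{337571}{665858} + \frac{1}{385602} = \frac{32542179650}{64189044129}$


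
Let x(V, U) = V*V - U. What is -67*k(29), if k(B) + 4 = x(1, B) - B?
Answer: 4087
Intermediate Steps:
x(V, U) = V**2 - U
k(B) = -3 - 2*B (k(B) = -4 + ((1**2 - B) - B) = -4 + ((1 - B) - B) = -4 + (1 - 2*B) = -3 - 2*B)
-67*k(29) = -67*(-3 - 2*29) = -67*(-3 - 58) = -67*(-61) = 4087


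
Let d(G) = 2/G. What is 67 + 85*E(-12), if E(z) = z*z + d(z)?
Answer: 73757/6 ≈ 12293.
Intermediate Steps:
E(z) = z² + 2/z (E(z) = z*z + 2/z = z² + 2/z)
67 + 85*E(-12) = 67 + 85*((2 + (-12)³)/(-12)) = 67 + 85*(-(2 - 1728)/12) = 67 + 85*(-1/12*(-1726)) = 67 + 85*(863/6) = 67 + 73355/6 = 73757/6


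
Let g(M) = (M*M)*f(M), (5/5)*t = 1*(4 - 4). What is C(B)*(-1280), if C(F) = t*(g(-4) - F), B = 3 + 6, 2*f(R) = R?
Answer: 0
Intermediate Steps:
f(R) = R/2
B = 9
t = 0 (t = 1*(4 - 4) = 1*0 = 0)
g(M) = M**3/2 (g(M) = (M*M)*(M/2) = M**2*(M/2) = M**3/2)
C(F) = 0 (C(F) = 0*((1/2)*(-4)**3 - F) = 0*((1/2)*(-64) - F) = 0*(-32 - F) = 0)
C(B)*(-1280) = 0*(-1280) = 0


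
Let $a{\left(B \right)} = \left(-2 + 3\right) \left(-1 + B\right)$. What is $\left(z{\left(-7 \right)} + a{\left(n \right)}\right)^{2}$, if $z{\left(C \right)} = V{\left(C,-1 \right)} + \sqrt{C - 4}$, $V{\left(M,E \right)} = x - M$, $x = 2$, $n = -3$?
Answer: $\left(5 + i \sqrt{11}\right)^{2} \approx 14.0 + 33.166 i$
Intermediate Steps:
$V{\left(M,E \right)} = 2 - M$
$a{\left(B \right)} = -1 + B$ ($a{\left(B \right)} = 1 \left(-1 + B\right) = -1 + B$)
$z{\left(C \right)} = 2 + \sqrt{-4 + C} - C$ ($z{\left(C \right)} = \left(2 - C\right) + \sqrt{C - 4} = \left(2 - C\right) + \sqrt{-4 + C} = 2 + \sqrt{-4 + C} - C$)
$\left(z{\left(-7 \right)} + a{\left(n \right)}\right)^{2} = \left(\left(2 + \sqrt{-4 - 7} - -7\right) - 4\right)^{2} = \left(\left(2 + \sqrt{-11} + 7\right) - 4\right)^{2} = \left(\left(2 + i \sqrt{11} + 7\right) - 4\right)^{2} = \left(\left(9 + i \sqrt{11}\right) - 4\right)^{2} = \left(5 + i \sqrt{11}\right)^{2}$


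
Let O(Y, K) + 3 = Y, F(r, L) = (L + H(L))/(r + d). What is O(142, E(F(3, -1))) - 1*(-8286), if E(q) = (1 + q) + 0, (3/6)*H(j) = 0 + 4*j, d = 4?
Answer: 8425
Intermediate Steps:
H(j) = 8*j (H(j) = 2*(0 + 4*j) = 2*(4*j) = 8*j)
F(r, L) = 9*L/(4 + r) (F(r, L) = (L + 8*L)/(r + 4) = (9*L)/(4 + r) = 9*L/(4 + r))
E(q) = 1 + q
O(Y, K) = -3 + Y
O(142, E(F(3, -1))) - 1*(-8286) = (-3 + 142) - 1*(-8286) = 139 + 8286 = 8425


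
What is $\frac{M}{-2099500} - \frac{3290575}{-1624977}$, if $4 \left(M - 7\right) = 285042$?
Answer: $\frac{2717101665661}{1364655684600} \approx 1.9911$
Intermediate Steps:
$M = \frac{142535}{2}$ ($M = 7 + \frac{1}{4} \cdot 285042 = 7 + \frac{142521}{2} = \frac{142535}{2} \approx 71268.0$)
$\frac{M}{-2099500} - \frac{3290575}{-1624977} = \frac{142535}{2 \left(-2099500\right)} - \frac{3290575}{-1624977} = \frac{142535}{2} \left(- \frac{1}{2099500}\right) - - \frac{3290575}{1624977} = - \frac{28507}{839800} + \frac{3290575}{1624977} = \frac{2717101665661}{1364655684600}$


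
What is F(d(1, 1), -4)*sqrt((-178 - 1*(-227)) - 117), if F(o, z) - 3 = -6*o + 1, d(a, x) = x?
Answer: -4*I*sqrt(17) ≈ -16.492*I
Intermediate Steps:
F(o, z) = 4 - 6*o (F(o, z) = 3 + (-6*o + 1) = 3 + (1 - 6*o) = 4 - 6*o)
F(d(1, 1), -4)*sqrt((-178 - 1*(-227)) - 117) = (4 - 6*1)*sqrt((-178 - 1*(-227)) - 117) = (4 - 6)*sqrt((-178 + 227) - 117) = -2*sqrt(49 - 117) = -4*I*sqrt(17)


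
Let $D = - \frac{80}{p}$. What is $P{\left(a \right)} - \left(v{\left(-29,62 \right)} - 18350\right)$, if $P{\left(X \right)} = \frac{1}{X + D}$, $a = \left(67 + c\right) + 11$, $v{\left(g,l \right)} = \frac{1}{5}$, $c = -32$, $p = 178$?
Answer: $\frac{371950891}{20270} \approx 18350.0$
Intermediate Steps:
$v{\left(g,l \right)} = \frac{1}{5}$
$D = - \frac{40}{89}$ ($D = - \frac{80}{178} = \left(-80\right) \frac{1}{178} = - \frac{40}{89} \approx -0.44944$)
$a = 46$ ($a = \left(67 - 32\right) + 11 = 35 + 11 = 46$)
$P{\left(X \right)} = \frac{1}{- \frac{40}{89} + X}$ ($P{\left(X \right)} = \frac{1}{X - \frac{40}{89}} = \frac{1}{- \frac{40}{89} + X}$)
$P{\left(a \right)} - \left(v{\left(-29,62 \right)} - 18350\right) = \frac{89}{-40 + 89 \cdot 46} - \left(\frac{1}{5} - 18350\right) = \frac{89}{-40 + 4094} - - \frac{91749}{5} = \frac{89}{4054} + \frac{91749}{5} = \frac{371950891}{20270}$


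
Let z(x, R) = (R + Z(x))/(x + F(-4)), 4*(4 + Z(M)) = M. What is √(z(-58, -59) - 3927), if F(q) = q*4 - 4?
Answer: I*√23885823/78 ≈ 62.658*I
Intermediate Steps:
F(q) = -4 + 4*q (F(q) = 4*q - 4 = -4 + 4*q)
Z(M) = -4 + M/4
z(x, R) = (-4 + R + x/4)/(-20 + x) (z(x, R) = (R + (-4 + x/4))/(x + (-4 + 4*(-4))) = (-4 + R + x/4)/(x + (-4 - 16)) = (-4 + R + x/4)/(x - 20) = (-4 + R + x/4)/(-20 + x))
√(z(-58, -59) - 3927) = √((-4 - 59 + (¼)*(-58))/(-20 - 58) - 3927) = √((-4 - 59 - 29/2)/(-78) - 3927) = √(-1/78*(-155/2) - 3927) = √(155/156 - 3927) = √(-612457/156) = I*√23885823/78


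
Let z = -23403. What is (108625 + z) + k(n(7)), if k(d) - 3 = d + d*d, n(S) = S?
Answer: 85281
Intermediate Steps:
k(d) = 3 + d + d² (k(d) = 3 + (d + d*d) = 3 + (d + d²) = 3 + d + d²)
(108625 + z) + k(n(7)) = (108625 - 23403) + (3 + 7 + 7²) = 85222 + (3 + 7 + 49) = 85222 + 59 = 85281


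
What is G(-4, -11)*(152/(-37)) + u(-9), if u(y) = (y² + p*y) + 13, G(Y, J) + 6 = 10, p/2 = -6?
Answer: 6866/37 ≈ 185.57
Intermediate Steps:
p = -12 (p = 2*(-6) = -12)
G(Y, J) = 4 (G(Y, J) = -6 + 10 = 4)
u(y) = 13 + y² - 12*y (u(y) = (y² - 12*y) + 13 = 13 + y² - 12*y)
G(-4, -11)*(152/(-37)) + u(-9) = 4*(152/(-37)) + (13 + (-9)² - 12*(-9)) = 4*(152*(-1/37)) + (13 + 81 + 108) = 4*(-152/37) + 202 = -608/37 + 202 = 6866/37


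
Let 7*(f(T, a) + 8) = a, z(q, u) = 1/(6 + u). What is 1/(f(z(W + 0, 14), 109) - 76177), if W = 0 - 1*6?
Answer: -7/533186 ≈ -1.3129e-5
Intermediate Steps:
W = -6 (W = 0 - 6 = -6)
f(T, a) = -8 + a/7
1/(f(z(W + 0, 14), 109) - 76177) = 1/((-8 + (⅐)*109) - 76177) = 1/((-8 + 109/7) - 76177) = 1/(53/7 - 76177) = 1/(-533186/7) = -7/533186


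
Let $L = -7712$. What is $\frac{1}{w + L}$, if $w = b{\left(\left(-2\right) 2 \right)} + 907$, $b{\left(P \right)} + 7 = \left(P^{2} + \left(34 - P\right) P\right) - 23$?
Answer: $- \frac{1}{6971} \approx -0.00014345$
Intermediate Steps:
$b{\left(P \right)} = -30 + P^{2} + P \left(34 - P\right)$ ($b{\left(P \right)} = -7 - \left(23 - P^{2} - \left(34 - P\right) P\right) = -7 - \left(23 - P^{2} - P \left(34 - P\right)\right) = -7 + \left(-23 + P^{2} + P \left(34 - P\right)\right) = -30 + P^{2} + P \left(34 - P\right)$)
$w = 741$ ($w = \left(-30 + 34 \left(\left(-2\right) 2\right)\right) + 907 = \left(-30 + 34 \left(-4\right)\right) + 907 = \left(-30 - 136\right) + 907 = -166 + 907 = 741$)
$\frac{1}{w + L} = \frac{1}{741 - 7712} = \frac{1}{-6971} = - \frac{1}{6971}$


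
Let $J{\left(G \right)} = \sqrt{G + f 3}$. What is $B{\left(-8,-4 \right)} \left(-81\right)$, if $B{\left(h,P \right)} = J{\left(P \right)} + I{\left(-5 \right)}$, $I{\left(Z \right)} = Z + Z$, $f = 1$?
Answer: $810 - 81 i \approx 810.0 - 81.0 i$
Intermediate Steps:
$I{\left(Z \right)} = 2 Z$
$J{\left(G \right)} = \sqrt{3 + G}$ ($J{\left(G \right)} = \sqrt{G + 1 \cdot 3} = \sqrt{G + 3} = \sqrt{3 + G}$)
$B{\left(h,P \right)} = -10 + \sqrt{3 + P}$ ($B{\left(h,P \right)} = \sqrt{3 + P} + 2 \left(-5\right) = \sqrt{3 + P} - 10 = -10 + \sqrt{3 + P}$)
$B{\left(-8,-4 \right)} \left(-81\right) = \left(-10 + \sqrt{3 - 4}\right) \left(-81\right) = \left(-10 + \sqrt{-1}\right) \left(-81\right) = \left(-10 + i\right) \left(-81\right) = 810 - 81 i$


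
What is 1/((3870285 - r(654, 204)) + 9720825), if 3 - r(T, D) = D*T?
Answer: 1/13724523 ≈ 7.2862e-8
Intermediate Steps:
r(T, D) = 3 - D*T
1/((3870285 - r(654, 204)) + 9720825) = 1/((3870285 - (3 - 1*204*654)) + 9720825) = 1/((3870285 - (3 - 133416)) + 9720825) = 1/((3870285 - 1*(-133413)) + 9720825) = 1/((3870285 + 133413) + 9720825) = 1/(4003698 + 9720825) = 1/13724523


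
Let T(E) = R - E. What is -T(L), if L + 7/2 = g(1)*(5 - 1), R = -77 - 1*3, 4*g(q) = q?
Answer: 155/2 ≈ 77.500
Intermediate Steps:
g(q) = q/4
R = -80 (R = -77 - 3 = -80)
L = -5/2 (L = -7/2 + ((1/4)*1)*(5 - 1) = -7/2 + (1/4)*4 = -7/2 + 1 = -5/2 ≈ -2.5000)
T(E) = -80 - E
-T(L) = -(-80 - 1*(-5/2)) = -(-80 + 5/2) = -1*(-155/2) = 155/2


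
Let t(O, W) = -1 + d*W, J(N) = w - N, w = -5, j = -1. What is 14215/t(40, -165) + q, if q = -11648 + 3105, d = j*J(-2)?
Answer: -4251543/496 ≈ -8571.7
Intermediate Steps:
J(N) = -5 - N
d = 3 (d = -(-5 - 1*(-2)) = -(-5 + 2) = -1*(-3) = 3)
t(O, W) = -1 + 3*W
q = -8543
14215/t(40, -165) + q = 14215/(-1 + 3*(-165)) - 8543 = 14215/(-1 - 495) - 8543 = 14215/(-496) - 8543 = 14215*(-1/496) - 8543 = -14215/496 - 8543 = -4251543/496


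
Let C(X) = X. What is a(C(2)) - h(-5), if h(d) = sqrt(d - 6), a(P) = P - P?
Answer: -I*sqrt(11) ≈ -3.3166*I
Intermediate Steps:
a(P) = 0
h(d) = sqrt(-6 + d)
a(C(2)) - h(-5) = 0 - sqrt(-6 - 5) = 0 - sqrt(-11) = 0 - I*sqrt(11) = -I*sqrt(11)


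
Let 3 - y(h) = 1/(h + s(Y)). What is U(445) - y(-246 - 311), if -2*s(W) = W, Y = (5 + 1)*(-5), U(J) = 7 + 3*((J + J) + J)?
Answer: 2172877/542 ≈ 4009.0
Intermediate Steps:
U(J) = 7 + 9*J (U(J) = 7 + 3*(2*J + J) = 7 + 3*(3*J) = 7 + 9*J)
Y = -30 (Y = 6*(-5) = -30)
s(W) = -W/2
y(h) = 3 - 1/(15 + h) (y(h) = 3 - 1/(h - ½*(-30)) = 3 - 1/(h + 15) = 3 - 1/(15 + h))
U(445) - y(-246 - 311) = (7 + 9*445) - (44 + 3*(-246 - 311))/(15 + (-246 - 311)) = (7 + 4005) - (44 + 3*(-557))/(15 - 557) = 4012 - (44 - 1671)/(-542) = 4012 - (-1)*(-1627)/542 = 4012 - 1*1627/542 = 4012 - 1627/542 = 2172877/542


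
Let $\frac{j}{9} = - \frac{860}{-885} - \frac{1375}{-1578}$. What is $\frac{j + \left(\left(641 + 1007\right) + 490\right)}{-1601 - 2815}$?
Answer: $- \frac{66865483}{137046144} \approx -0.48791$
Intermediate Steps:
$j = \frac{514791}{31034}$ ($j = 9 \left(- \frac{860}{-885} - \frac{1375}{-1578}\right) = 9 \left(\left(-860\right) \left(- \frac{1}{885}\right) - - \frac{1375}{1578}\right) = 9 \left(\frac{172}{177} + \frac{1375}{1578}\right) = 9 \cdot \frac{57199}{31034} = \frac{514791}{31034} \approx 16.588$)
$\frac{j + \left(\left(641 + 1007\right) + 490\right)}{-1601 - 2815} = \frac{\frac{514791}{31034} + \left(\left(641 + 1007\right) + 490\right)}{-1601 - 2815} = \frac{\frac{514791}{31034} + \left(1648 + 490\right)}{-4416} = \left(\frac{514791}{31034} + 2138\right) \left(- \frac{1}{4416}\right) = \frac{66865483}{31034} \left(- \frac{1}{4416}\right) = - \frac{66865483}{137046144}$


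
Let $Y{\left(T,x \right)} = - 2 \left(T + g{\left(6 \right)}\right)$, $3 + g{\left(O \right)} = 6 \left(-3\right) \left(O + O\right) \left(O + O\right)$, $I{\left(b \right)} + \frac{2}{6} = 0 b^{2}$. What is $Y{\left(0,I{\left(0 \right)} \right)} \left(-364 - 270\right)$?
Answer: $-3290460$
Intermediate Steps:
$I{\left(b \right)} = - \frac{1}{3}$ ($I{\left(b \right)} = - \frac{1}{3} + 0 b^{2} = - \frac{1}{3} + 0 = - \frac{1}{3}$)
$g{\left(O \right)} = -3 - 72 O^{2}$ ($g{\left(O \right)} = -3 + 6 \left(-3\right) \left(O + O\right) \left(O + O\right) = -3 - 18 \cdot 2 O 2 O = -3 - 18 \cdot 4 O^{2} = -3 - 72 O^{2}$)
$Y{\left(T,x \right)} = 5190 - 2 T$ ($Y{\left(T,x \right)} = - 2 \left(T - \left(3 + 72 \cdot 6^{2}\right)\right) = - 2 \left(T - 2595\right) = - 2 \left(-2595 + T\right) = 5190 - 2 T$)
$Y{\left(0,I{\left(0 \right)} \right)} \left(-364 - 270\right) = \left(5190 - 0\right) \left(-364 - 270\right) = \left(5190 + 0\right) \left(-634\right) = 5190 \left(-634\right) = -3290460$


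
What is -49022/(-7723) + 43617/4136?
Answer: 539609083/31942328 ≈ 16.893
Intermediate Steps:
-49022/(-7723) + 43617/4136 = -49022*(-1/7723) + 43617*(1/4136) = 49022/7723 + 43617/4136 = 539609083/31942328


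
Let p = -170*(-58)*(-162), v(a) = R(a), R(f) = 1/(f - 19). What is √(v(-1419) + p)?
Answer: I*√3303008579518/1438 ≈ 1263.9*I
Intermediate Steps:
R(f) = 1/(-19 + f)
v(a) = 1/(-19 + a)
p = -1597320 (p = 9860*(-162) = -1597320)
√(v(-1419) + p) = √(1/(-19 - 1419) - 1597320) = √(1/(-1438) - 1597320) = √(-1/1438 - 1597320) = √(-2296946161/1438) = I*√3303008579518/1438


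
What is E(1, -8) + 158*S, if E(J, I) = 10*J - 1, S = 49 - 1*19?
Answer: 4749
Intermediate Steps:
S = 30 (S = 49 - 19 = 30)
E(J, I) = -1 + 10*J
E(1, -8) + 158*S = (-1 + 10*1) + 158*30 = (-1 + 10) + 4740 = 9 + 4740 = 4749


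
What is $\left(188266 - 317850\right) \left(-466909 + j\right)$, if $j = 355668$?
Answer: $14415053744$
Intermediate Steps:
$\left(188266 - 317850\right) \left(-466909 + j\right) = \left(188266 - 317850\right) \left(-466909 + 355668\right) = \left(-129584\right) \left(-111241\right) = 14415053744$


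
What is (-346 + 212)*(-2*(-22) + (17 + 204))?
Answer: -35510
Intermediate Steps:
(-346 + 212)*(-2*(-22) + (17 + 204)) = -134*(44 + 221) = -134*265 = -35510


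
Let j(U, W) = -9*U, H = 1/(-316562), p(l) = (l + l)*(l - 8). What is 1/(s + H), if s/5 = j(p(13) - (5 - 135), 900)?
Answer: -316562/3703775401 ≈ -8.5470e-5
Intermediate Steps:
p(l) = 2*l*(-8 + l) (p(l) = (2*l)*(-8 + l) = 2*l*(-8 + l))
H = -1/316562 ≈ -3.1589e-6
s = -11700 (s = 5*(-9*(2*13*(-8 + 13) - (5 - 135))) = 5*(-9*(2*13*5 - 1*(-130))) = 5*(-9*(130 + 130)) = 5*(-9*260) = 5*(-2340) = -11700)
1/(s + H) = 1/(-11700 - 1/316562) = 1/(-3703775401/316562) = -316562/3703775401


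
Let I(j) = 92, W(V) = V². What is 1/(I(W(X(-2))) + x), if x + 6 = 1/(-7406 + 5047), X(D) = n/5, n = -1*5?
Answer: 2359/202873 ≈ 0.011628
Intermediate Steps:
n = -5
X(D) = -1 (X(D) = -5/5 = -5*⅕ = -1)
x = -14155/2359 (x = -6 + 1/(-7406 + 5047) = -6 + 1/(-2359) = -6 - 1/2359 = -14155/2359 ≈ -6.0004)
1/(I(W(X(-2))) + x) = 1/(92 - 14155/2359) = 1/(202873/2359) = 2359/202873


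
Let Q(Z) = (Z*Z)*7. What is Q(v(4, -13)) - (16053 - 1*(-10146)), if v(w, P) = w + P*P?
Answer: 183304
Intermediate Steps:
v(w, P) = w + P²
Q(Z) = 7*Z² (Q(Z) = Z²*7 = 7*Z²)
Q(v(4, -13)) - (16053 - 1*(-10146)) = 7*(4 + (-13)²)² - (16053 - 1*(-10146)) = 7*(4 + 169)² - (16053 + 10146) = 7*173² - 1*26199 = 7*29929 - 26199 = 209503 - 26199 = 183304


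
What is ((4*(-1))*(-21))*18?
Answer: 1512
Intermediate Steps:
((4*(-1))*(-21))*18 = -4*(-21)*18 = 84*18 = 1512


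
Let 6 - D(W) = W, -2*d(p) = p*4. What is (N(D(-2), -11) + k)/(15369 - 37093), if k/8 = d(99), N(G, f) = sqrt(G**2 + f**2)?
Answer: 396/5431 - sqrt(185)/21724 ≈ 0.072289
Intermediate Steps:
d(p) = -2*p (d(p) = -p*4/2 = -2*p)
D(W) = 6 - W
k = -1584 (k = 8*(-2*99) = 8*(-198) = -1584)
(N(D(-2), -11) + k)/(15369 - 37093) = (sqrt((6 - 1*(-2))**2 + (-11)**2) - 1584)/(15369 - 37093) = (sqrt((6 + 2)**2 + 121) - 1584)/(-21724) = (sqrt(8**2 + 121) - 1584)*(-1/21724) = (sqrt(64 + 121) - 1584)*(-1/21724) = (sqrt(185) - 1584)*(-1/21724) = (-1584 + sqrt(185))*(-1/21724) = 396/5431 - sqrt(185)/21724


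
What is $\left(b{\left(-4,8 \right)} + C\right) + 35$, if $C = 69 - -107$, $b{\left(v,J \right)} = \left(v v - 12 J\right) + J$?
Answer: $139$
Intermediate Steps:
$b{\left(v,J \right)} = v^{2} - 11 J$ ($b{\left(v,J \right)} = \left(v^{2} - 12 J\right) + J = v^{2} - 11 J$)
$C = 176$ ($C = 69 + 107 = 176$)
$\left(b{\left(-4,8 \right)} + C\right) + 35 = \left(\left(\left(-4\right)^{2} - 88\right) + 176\right) + 35 = \left(\left(16 - 88\right) + 176\right) + 35 = \left(-72 + 176\right) + 35 = 104 + 35 = 139$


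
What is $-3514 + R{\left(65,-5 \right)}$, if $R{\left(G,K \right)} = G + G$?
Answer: $-3384$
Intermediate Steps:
$R{\left(G,K \right)} = 2 G$
$-3514 + R{\left(65,-5 \right)} = -3514 + 2 \cdot 65 = -3514 + 130 = -3384$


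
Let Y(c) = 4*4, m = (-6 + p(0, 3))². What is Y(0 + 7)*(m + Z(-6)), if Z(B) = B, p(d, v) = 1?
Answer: 304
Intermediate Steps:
m = 25 (m = (-6 + 1)² = (-5)² = 25)
Y(c) = 16
Y(0 + 7)*(m + Z(-6)) = 16*(25 - 6) = 16*19 = 304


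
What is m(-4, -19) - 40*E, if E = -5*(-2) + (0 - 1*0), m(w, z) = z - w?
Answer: -415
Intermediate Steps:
E = 10 (E = 10 + (0 + 0) = 10 + 0 = 10)
m(-4, -19) - 40*E = (-19 - 1*(-4)) - 40*10 = (-19 + 4) - 400 = -15 - 400 = -415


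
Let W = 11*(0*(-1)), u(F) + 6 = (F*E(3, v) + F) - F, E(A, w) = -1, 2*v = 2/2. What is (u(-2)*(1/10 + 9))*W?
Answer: 0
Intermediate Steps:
v = ½ (v = (2/2)/2 = (2*(½))/2 = (½)*1 = ½ ≈ 0.50000)
u(F) = -6 - F (u(F) = -6 + ((F*(-1) + F) - F) = -6 + ((-F + F) - F) = -6 + (0 - F) = -6 - F)
W = 0 (W = 11*0 = 0)
(u(-2)*(1/10 + 9))*W = ((-6 - 1*(-2))*(1/10 + 9))*0 = ((-6 + 2)*(1*(⅒) + 9))*0 = -4*(⅒ + 9)*0 = -4*91/10*0 = -182/5*0 = 0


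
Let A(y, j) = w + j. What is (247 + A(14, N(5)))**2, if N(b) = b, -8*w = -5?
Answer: 4084441/64 ≈ 63819.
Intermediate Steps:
w = 5/8 (w = -1/8*(-5) = 5/8 ≈ 0.62500)
A(y, j) = 5/8 + j
(247 + A(14, N(5)))**2 = (247 + (5/8 + 5))**2 = (247 + 45/8)**2 = (2021/8)**2 = 4084441/64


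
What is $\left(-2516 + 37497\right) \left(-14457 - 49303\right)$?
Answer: $-2230388560$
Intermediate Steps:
$\left(-2516 + 37497\right) \left(-14457 - 49303\right) = 34981 \left(-63760\right) = -2230388560$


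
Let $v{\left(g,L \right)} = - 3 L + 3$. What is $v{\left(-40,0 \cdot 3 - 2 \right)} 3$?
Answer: $27$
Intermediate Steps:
$v{\left(g,L \right)} = 3 - 3 L$
$v{\left(-40,0 \cdot 3 - 2 \right)} 3 = \left(3 - 3 \left(0 \cdot 3 - 2\right)\right) 3 = \left(3 - 3 \left(0 - 2\right)\right) 3 = \left(3 - -6\right) 3 = \left(3 + 6\right) 3 = 9 \cdot 3 = 27$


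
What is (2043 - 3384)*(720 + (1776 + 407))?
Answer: -3892923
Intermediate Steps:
(2043 - 3384)*(720 + (1776 + 407)) = -1341*(720 + 2183) = -1341*2903 = -3892923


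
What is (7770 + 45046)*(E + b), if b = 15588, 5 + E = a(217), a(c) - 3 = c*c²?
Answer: 540513609584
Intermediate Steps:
a(c) = 3 + c³ (a(c) = 3 + c*c² = 3 + c³)
E = 10218311 (E = -5 + (3 + 217³) = -5 + (3 + 10218313) = -5 + 10218316 = 10218311)
(7770 + 45046)*(E + b) = (7770 + 45046)*(10218311 + 15588) = 52816*10233899 = 540513609584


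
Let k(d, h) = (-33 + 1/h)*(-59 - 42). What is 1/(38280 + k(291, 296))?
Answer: 296/12317347 ≈ 2.4031e-5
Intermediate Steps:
k(d, h) = 3333 - 101/h (k(d, h) = (-33 + 1/h)*(-101) = 3333 - 101/h)
1/(38280 + k(291, 296)) = 1/(38280 + (3333 - 101/296)) = 1/(38280 + 986467/296) = 1/(12317347/296) = 296/12317347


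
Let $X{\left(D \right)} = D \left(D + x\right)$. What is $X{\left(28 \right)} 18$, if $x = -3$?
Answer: $12600$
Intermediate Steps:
$X{\left(D \right)} = D \left(-3 + D\right)$ ($X{\left(D \right)} = D \left(D - 3\right) = D \left(-3 + D\right)$)
$X{\left(28 \right)} 18 = 28 \left(-3 + 28\right) 18 = 28 \cdot 25 \cdot 18 = 700 \cdot 18 = 12600$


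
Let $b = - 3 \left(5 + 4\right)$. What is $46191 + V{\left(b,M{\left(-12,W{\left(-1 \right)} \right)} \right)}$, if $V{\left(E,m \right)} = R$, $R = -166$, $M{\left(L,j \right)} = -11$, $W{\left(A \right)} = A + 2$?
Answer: $46025$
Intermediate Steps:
$W{\left(A \right)} = 2 + A$
$b = -27$ ($b = \left(-3\right) 9 = -27$)
$V{\left(E,m \right)} = -166$
$46191 + V{\left(b,M{\left(-12,W{\left(-1 \right)} \right)} \right)} = 46191 - 166 = 46025$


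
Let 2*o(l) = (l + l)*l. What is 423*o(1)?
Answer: 423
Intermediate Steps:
o(l) = l² (o(l) = ((l + l)*l)/2 = ((2*l)*l)/2 = (2*l²)/2 = l²)
423*o(1) = 423*1² = 423*1 = 423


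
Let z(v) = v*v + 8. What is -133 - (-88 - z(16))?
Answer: 219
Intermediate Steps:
z(v) = 8 + v² (z(v) = v² + 8 = 8 + v²)
-133 - (-88 - z(16)) = -133 - (-88 - (8 + 16²)) = -133 - (-88 - (8 + 256)) = -133 - (-88 - 1*264) = -133 - (-88 - 264) = -133 - 1*(-352) = -133 + 352 = 219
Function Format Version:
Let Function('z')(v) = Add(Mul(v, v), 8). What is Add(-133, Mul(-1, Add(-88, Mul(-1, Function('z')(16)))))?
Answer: 219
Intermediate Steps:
Function('z')(v) = Add(8, Pow(v, 2)) (Function('z')(v) = Add(Pow(v, 2), 8) = Add(8, Pow(v, 2)))
Add(-133, Mul(-1, Add(-88, Mul(-1, Function('z')(16))))) = Add(-133, Mul(-1, Add(-88, Mul(-1, Add(8, Pow(16, 2)))))) = Add(-133, Mul(-1, Add(-88, Mul(-1, Add(8, 256))))) = Add(-133, Mul(-1, Add(-88, Mul(-1, 264)))) = Add(-133, Mul(-1, Add(-88, -264))) = Add(-133, Mul(-1, -352)) = Add(-133, 352) = 219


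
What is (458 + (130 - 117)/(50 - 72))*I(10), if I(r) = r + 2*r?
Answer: 150945/11 ≈ 13722.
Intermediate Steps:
I(r) = 3*r
(458 + (130 - 117)/(50 - 72))*I(10) = (458 + (130 - 117)/(50 - 72))*(3*10) = (458 + 13/(-22))*30 = (458 + 13*(-1/22))*30 = (458 - 13/22)*30 = (10063/22)*30 = 150945/11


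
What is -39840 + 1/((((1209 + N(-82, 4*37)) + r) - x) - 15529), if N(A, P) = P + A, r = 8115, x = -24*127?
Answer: -123145441/3091 ≈ -39840.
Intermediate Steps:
x = -3048
N(A, P) = A + P
-39840 + 1/((((1209 + N(-82, 4*37)) + r) - x) - 15529) = -39840 + 1/((((1209 + (-82 + 4*37)) + 8115) - 1*(-3048)) - 15529) = -39840 + 1/((((1209 + (-82 + 148)) + 8115) + 3048) - 15529) = -39840 + 1/((((1209 + 66) + 8115) + 3048) - 15529) = -39840 + 1/(((1275 + 8115) + 3048) - 15529) = -39840 + 1/((9390 + 3048) - 15529) = -39840 + 1/(12438 - 15529) = -39840 + 1/(-3091) = -39840 - 1/3091 = -123145441/3091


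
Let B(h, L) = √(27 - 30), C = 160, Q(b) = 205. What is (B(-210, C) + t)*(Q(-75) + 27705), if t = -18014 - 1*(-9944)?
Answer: -225233700 + 27910*I*√3 ≈ -2.2523e+8 + 48342.0*I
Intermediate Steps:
B(h, L) = I*√3 (B(h, L) = √(-3) = I*√3)
t = -8070 (t = -18014 + 9944 = -8070)
(B(-210, C) + t)*(Q(-75) + 27705) = (I*√3 - 8070)*(205 + 27705) = (-8070 + I*√3)*27910 = -225233700 + 27910*I*√3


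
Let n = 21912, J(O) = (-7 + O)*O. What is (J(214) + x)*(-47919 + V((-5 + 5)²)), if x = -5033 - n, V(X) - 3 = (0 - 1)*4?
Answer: -831555760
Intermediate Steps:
J(O) = O*(-7 + O)
V(X) = -1 (V(X) = 3 + (0 - 1)*4 = 3 - 1*4 = 3 - 4 = -1)
x = -26945 (x = -5033 - 1*21912 = -5033 - 21912 = -26945)
(J(214) + x)*(-47919 + V((-5 + 5)²)) = (214*(-7 + 214) - 26945)*(-47919 - 1) = (214*207 - 26945)*(-47920) = (44298 - 26945)*(-47920) = 17353*(-47920) = -831555760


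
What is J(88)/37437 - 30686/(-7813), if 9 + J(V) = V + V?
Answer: 1150096553/292495281 ≈ 3.9320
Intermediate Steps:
J(V) = -9 + 2*V (J(V) = -9 + (V + V) = -9 + 2*V)
J(88)/37437 - 30686/(-7813) = (-9 + 2*88)/37437 - 30686/(-7813) = (-9 + 176)*(1/37437) - 30686*(-1/7813) = 167*(1/37437) + 30686/7813 = 167/37437 + 30686/7813 = 1150096553/292495281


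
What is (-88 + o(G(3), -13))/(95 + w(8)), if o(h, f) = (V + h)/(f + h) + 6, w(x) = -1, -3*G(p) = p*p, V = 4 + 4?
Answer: -1317/1504 ≈ -0.87566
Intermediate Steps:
V = 8
G(p) = -p²/3 (G(p) = -p*p/3 = -p²/3)
o(h, f) = 6 + (8 + h)/(f + h) (o(h, f) = (8 + h)/(f + h) + 6 = 6 + (8 + h)/(f + h))
(-88 + o(G(3), -13))/(95 + w(8)) = (-88 + (8 + 6*(-13) + 7*(-⅓*3²))/(-13 - ⅓*3²))/(95 - 1) = (-88 + (8 - 78 + 7*(-⅓*9))/(-13 - ⅓*9))/94 = (-88 + (8 - 78 + 7*(-3))/(-13 - 3))*(1/94) = (-88 + (8 - 78 - 21)/(-16))*(1/94) = (-88 - 1/16*(-91))*(1/94) = (-88 + 91/16)*(1/94) = -1317/16*1/94 = -1317/1504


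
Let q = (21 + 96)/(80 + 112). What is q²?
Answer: 1521/4096 ≈ 0.37134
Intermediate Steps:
q = 39/64 (q = 117/192 = 117*(1/192) = 39/64 ≈ 0.60938)
q² = (39/64)² = 1521/4096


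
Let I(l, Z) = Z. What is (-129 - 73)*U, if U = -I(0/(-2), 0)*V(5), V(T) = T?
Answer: 0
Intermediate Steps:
U = 0 (U = -0*5 = -1*0 = 0)
(-129 - 73)*U = (-129 - 73)*0 = -202*0 = 0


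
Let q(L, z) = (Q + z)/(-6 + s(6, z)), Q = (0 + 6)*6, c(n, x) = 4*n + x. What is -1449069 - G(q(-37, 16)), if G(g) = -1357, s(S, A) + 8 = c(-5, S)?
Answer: -1447712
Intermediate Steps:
c(n, x) = x + 4*n
s(S, A) = -28 + S (s(S, A) = -8 + (S + 4*(-5)) = -8 + (S - 20) = -8 + (-20 + S) = -28 + S)
Q = 36 (Q = 6*6 = 36)
q(L, z) = -9/7 - z/28 (q(L, z) = (36 + z)/(-6 + (-28 + 6)) = (36 + z)/(-6 - 22) = (36 + z)/(-28) = (36 + z)*(-1/28) = -9/7 - z/28)
-1449069 - G(q(-37, 16)) = -1449069 - 1*(-1357) = -1449069 + 1357 = -1447712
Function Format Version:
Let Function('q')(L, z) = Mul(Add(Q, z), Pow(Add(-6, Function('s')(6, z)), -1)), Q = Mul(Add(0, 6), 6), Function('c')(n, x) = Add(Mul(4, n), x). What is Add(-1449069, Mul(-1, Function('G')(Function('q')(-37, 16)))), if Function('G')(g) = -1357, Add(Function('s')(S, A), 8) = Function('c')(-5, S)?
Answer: -1447712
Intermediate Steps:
Function('c')(n, x) = Add(x, Mul(4, n))
Function('s')(S, A) = Add(-28, S) (Function('s')(S, A) = Add(-8, Add(S, Mul(4, -5))) = Add(-8, Add(S, -20)) = Add(-8, Add(-20, S)) = Add(-28, S))
Q = 36 (Q = Mul(6, 6) = 36)
Function('q')(L, z) = Add(Rational(-9, 7), Mul(Rational(-1, 28), z)) (Function('q')(L, z) = Mul(Add(36, z), Pow(Add(-6, Add(-28, 6)), -1)) = Mul(Add(36, z), Pow(Add(-6, -22), -1)) = Mul(Add(36, z), Pow(-28, -1)) = Mul(Add(36, z), Rational(-1, 28)) = Add(Rational(-9, 7), Mul(Rational(-1, 28), z)))
Add(-1449069, Mul(-1, Function('G')(Function('q')(-37, 16)))) = Add(-1449069, Mul(-1, -1357)) = Add(-1449069, 1357) = -1447712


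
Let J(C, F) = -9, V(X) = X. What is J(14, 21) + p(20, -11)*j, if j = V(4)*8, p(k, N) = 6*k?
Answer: 3831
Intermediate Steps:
j = 32 (j = 4*8 = 32)
J(14, 21) + p(20, -11)*j = -9 + (6*20)*32 = -9 + 120*32 = -9 + 3840 = 3831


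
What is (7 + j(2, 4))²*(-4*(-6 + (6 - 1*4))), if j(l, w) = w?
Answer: 1936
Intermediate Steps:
(7 + j(2, 4))²*(-4*(-6 + (6 - 1*4))) = (7 + 4)²*(-4*(-6 + (6 - 1*4))) = 11²*(-4*(-6 + (6 - 4))) = 121*(-4*(-6 + 2)) = 121*(-4*(-4)) = 121*16 = 1936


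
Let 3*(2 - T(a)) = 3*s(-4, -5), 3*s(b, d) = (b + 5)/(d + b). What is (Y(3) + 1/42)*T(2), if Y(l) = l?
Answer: 6985/1134 ≈ 6.1596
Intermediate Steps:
s(b, d) = (5 + b)/(3*(b + d)) (s(b, d) = ((b + 5)/(d + b))/3 = ((5 + b)/(b + d))/3 = (5 + b)/(3*(b + d)))
T(a) = 55/27 (T(a) = 2 - (5 - 4)/(3*(-4 - 5)) = 2 - 1/(3*(-9)) = 2 - (-1)/(3*9) = 2 - (-1)/27 = 2 - ⅓*(-⅑) = 2 + 1/27 = 55/27)
(Y(3) + 1/42)*T(2) = (3 + 1/42)*(55/27) = (127/42)*(55/27) = 6985/1134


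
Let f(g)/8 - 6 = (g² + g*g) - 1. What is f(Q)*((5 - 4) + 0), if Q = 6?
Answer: 616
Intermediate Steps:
f(g) = 40 + 16*g² (f(g) = 48 + 8*((g² + g*g) - 1) = 48 + 8*((g² + g²) - 1) = 48 + 8*(2*g² - 1) = 48 + 8*(-1 + 2*g²) = 48 + (-8 + 16*g²) = 40 + 16*g²)
f(Q)*((5 - 4) + 0) = (40 + 16*6²)*((5 - 4) + 0) = (40 + 16*36)*(1 + 0) = (40 + 576)*1 = 616*1 = 616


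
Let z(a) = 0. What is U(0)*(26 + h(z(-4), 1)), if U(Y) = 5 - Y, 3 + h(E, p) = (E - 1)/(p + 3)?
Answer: 455/4 ≈ 113.75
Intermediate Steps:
h(E, p) = -3 + (-1 + E)/(3 + p) (h(E, p) = -3 + (E - 1)/(p + 3) = -3 + (-1 + E)/(3 + p))
U(0)*(26 + h(z(-4), 1)) = (5 - 1*0)*(26 + (-10 + 0 - 3*1)/(3 + 1)) = (5 + 0)*(26 + (-10 + 0 - 3)/4) = 5*(26 + (¼)*(-13)) = 5*(26 - 13/4) = 5*(91/4) = 455/4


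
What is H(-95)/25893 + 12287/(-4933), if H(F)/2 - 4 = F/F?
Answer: -318097961/127730169 ≈ -2.4904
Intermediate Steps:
H(F) = 10 (H(F) = 8 + 2*(F/F) = 8 + 2*1 = 8 + 2 = 10)
H(-95)/25893 + 12287/(-4933) = 10/25893 + 12287/(-4933) = 10*(1/25893) + 12287*(-1/4933) = 10/25893 - 12287/4933 = -318097961/127730169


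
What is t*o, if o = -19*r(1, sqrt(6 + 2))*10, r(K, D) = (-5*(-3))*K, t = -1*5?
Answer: 14250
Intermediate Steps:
t = -5
r(K, D) = 15*K
o = -2850 (o = -285*10 = -2850)
t*o = -5*(-2850) = 14250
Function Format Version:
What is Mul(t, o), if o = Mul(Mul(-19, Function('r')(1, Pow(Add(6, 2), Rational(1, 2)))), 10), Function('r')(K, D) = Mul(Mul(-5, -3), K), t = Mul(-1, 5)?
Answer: 14250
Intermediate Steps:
t = -5
Function('r')(K, D) = Mul(15, K)
o = -2850 (o = Mul(Mul(-19, Mul(15, 1)), 10) = Mul(Mul(-19, 15), 10) = Mul(-285, 10) = -2850)
Mul(t, o) = Mul(-5, -2850) = 14250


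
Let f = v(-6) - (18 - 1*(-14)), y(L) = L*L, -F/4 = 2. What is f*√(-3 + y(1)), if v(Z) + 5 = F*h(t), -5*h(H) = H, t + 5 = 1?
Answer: -217*I*√2/5 ≈ -61.377*I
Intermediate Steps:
t = -4 (t = -5 + 1 = -4)
F = -8 (F = -4*2 = -8)
h(H) = -H/5
y(L) = L²
v(Z) = -57/5 (v(Z) = -5 - (-8)*(-4)/5 = -5 - 8*⅘ = -5 - 32/5 = -57/5)
f = -217/5 (f = -57/5 - (18 - 1*(-14)) = -57/5 - (18 + 14) = -57/5 - 1*32 = -57/5 - 32 = -217/5 ≈ -43.400)
f*√(-3 + y(1)) = -217*√(-3 + 1²)/5 = -217*√(-3 + 1)/5 = -217*I*√2/5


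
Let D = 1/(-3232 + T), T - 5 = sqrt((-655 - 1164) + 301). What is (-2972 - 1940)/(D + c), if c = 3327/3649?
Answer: -3488017408488016/647219528599 - 367439704*I*sqrt(1518)/647219528599 ≈ -5389.2 - 0.022119*I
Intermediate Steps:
T = 5 + I*sqrt(1518) (T = 5 + sqrt((-655 - 1164) + 301) = 5 + sqrt(-1819 + 301) = 5 + sqrt(-1518) = 5 + I*sqrt(1518) ≈ 5.0 + 38.962*I)
c = 3327/3649 (c = 3327*(1/3649) = 3327/3649 ≈ 0.91176)
D = 1/(-3227 + I*sqrt(1518)) (D = 1/(-3232 + (5 + I*sqrt(1518))) = 1/(-3227 + I*sqrt(1518)) ≈ -0.00030984 - 3.741e-6*I)
(-2972 - 1940)/(D + c) = (-2972 - 1940)/((-3227/10415047 - I*sqrt(1518)/10415047) + 3327/3649) = -4912/(389203214/427016927 - I*sqrt(1518)/10415047)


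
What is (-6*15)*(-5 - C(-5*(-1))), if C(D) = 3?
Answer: 720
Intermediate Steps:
(-6*15)*(-5 - C(-5*(-1))) = (-6*15)*(-5 - 1*3) = -90*(-5 - 3) = -90*(-8) = 720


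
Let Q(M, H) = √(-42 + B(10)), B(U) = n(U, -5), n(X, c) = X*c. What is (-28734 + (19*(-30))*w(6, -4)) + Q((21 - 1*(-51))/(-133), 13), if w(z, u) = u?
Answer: -26454 + 2*I*√23 ≈ -26454.0 + 9.5917*I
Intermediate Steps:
B(U) = -5*U (B(U) = U*(-5) = -5*U)
Q(M, H) = 2*I*√23 (Q(M, H) = √(-42 - 5*10) = √(-42 - 50) = √(-92) = 2*I*√23)
(-28734 + (19*(-30))*w(6, -4)) + Q((21 - 1*(-51))/(-133), 13) = (-28734 + (19*(-30))*(-4)) + 2*I*√23 = (-28734 - 570*(-4)) + 2*I*√23 = (-28734 + 2280) + 2*I*√23 = -26454 + 2*I*√23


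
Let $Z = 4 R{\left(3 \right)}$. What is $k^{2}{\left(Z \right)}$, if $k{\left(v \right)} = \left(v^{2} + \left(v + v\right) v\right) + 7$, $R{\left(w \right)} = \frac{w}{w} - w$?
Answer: $39601$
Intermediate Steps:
$R{\left(w \right)} = 1 - w$
$Z = -8$ ($Z = 4 \left(1 - 3\right) = 4 \left(-2\right) = -8$)
$k{\left(v \right)} = 7 + 3 v^{2}$ ($k{\left(v \right)} = \left(v^{2} + 2 v v\right) + 7 = \left(v^{2} + 2 v^{2}\right) + 7 = 3 v^{2} + 7 = 7 + 3 v^{2}$)
$k^{2}{\left(Z \right)} = \left(7 + 3 \left(-8\right)^{2}\right)^{2} = \left(7 + 3 \cdot 64\right)^{2} = \left(7 + 192\right)^{2} = 199^{2} = 39601$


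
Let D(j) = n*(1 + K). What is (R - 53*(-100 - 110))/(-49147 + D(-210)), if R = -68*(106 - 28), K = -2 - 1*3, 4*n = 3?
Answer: -2913/24575 ≈ -0.11854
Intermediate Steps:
n = 3/4 (n = (1/4)*3 = 3/4 ≈ 0.75000)
K = -5 (K = -2 - 3 = -5)
R = -5304 (R = -68*78 = -5304)
D(j) = -3 (D(j) = 3*(1 - 5)/4 = (3/4)*(-4) = -3)
(R - 53*(-100 - 110))/(-49147 + D(-210)) = (-5304 - 53*(-100 - 110))/(-49147 - 3) = (-5304 - 53*(-210))/(-49150) = (-5304 + 11130)*(-1/49150) = 5826*(-1/49150) = -2913/24575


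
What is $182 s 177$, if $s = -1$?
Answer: $-32214$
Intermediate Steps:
$182 s 177 = 182 \left(\left(-1\right) 177\right) = 182 \left(-177\right) = -32214$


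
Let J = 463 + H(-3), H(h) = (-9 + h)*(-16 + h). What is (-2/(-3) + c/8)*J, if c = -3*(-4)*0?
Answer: 1382/3 ≈ 460.67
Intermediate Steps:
H(h) = (-16 + h)*(-9 + h)
c = 0 (c = 12*0 = 0)
J = 691 (J = 463 + (144 + (-3)² - 25*(-3)) = 463 + (144 + 9 + 75) = 463 + 228 = 691)
(-2/(-3) + c/8)*J = (-2/(-3) + 0/8)*691 = (-2*(-⅓) + 0*(⅛))*691 = (⅔ + 0)*691 = (⅔)*691 = 1382/3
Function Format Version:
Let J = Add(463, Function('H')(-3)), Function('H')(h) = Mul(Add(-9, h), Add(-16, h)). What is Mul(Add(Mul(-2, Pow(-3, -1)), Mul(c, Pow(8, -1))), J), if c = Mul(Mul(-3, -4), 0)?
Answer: Rational(1382, 3) ≈ 460.67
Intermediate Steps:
Function('H')(h) = Mul(Add(-16, h), Add(-9, h))
c = 0 (c = Mul(12, 0) = 0)
J = 691 (J = Add(463, Add(144, Pow(-3, 2), Mul(-25, -3))) = Add(463, Add(144, 9, 75)) = Add(463, 228) = 691)
Mul(Add(Mul(-2, Pow(-3, -1)), Mul(c, Pow(8, -1))), J) = Mul(Add(Mul(-2, Pow(-3, -1)), Mul(0, Pow(8, -1))), 691) = Mul(Add(Mul(-2, Rational(-1, 3)), Mul(0, Rational(1, 8))), 691) = Mul(Add(Rational(2, 3), 0), 691) = Mul(Rational(2, 3), 691) = Rational(1382, 3)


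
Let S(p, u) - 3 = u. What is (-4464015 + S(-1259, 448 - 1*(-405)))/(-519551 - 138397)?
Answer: 4463159/657948 ≈ 6.7835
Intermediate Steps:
S(p, u) = 3 + u
(-4464015 + S(-1259, 448 - 1*(-405)))/(-519551 - 138397) = (-4464015 + (3 + (448 - 1*(-405))))/(-519551 - 138397) = (-4464015 + (3 + (448 + 405)))/(-657948) = (-4464015 + (3 + 853))*(-1/657948) = (-4464015 + 856)*(-1/657948) = -4463159*(-1/657948) = 4463159/657948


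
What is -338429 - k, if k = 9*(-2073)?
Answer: -319772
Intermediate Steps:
k = -18657
-338429 - k = -338429 - 1*(-18657) = -338429 + 18657 = -319772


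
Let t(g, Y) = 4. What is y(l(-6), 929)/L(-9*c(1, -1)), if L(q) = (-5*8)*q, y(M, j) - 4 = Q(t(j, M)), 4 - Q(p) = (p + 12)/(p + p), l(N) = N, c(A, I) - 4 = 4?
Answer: 1/480 ≈ 0.0020833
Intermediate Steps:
c(A, I) = 8 (c(A, I) = 4 + 4 = 8)
Q(p) = 4 - (12 + p)/(2*p) (Q(p) = 4 - (p + 12)/(p + p) = 4 - (12 + p)/(2*p))
y(M, j) = 6 (y(M, j) = 4 + (7/2 - 6/4) = 4 + (7/2 - 6*1/4) = 4 + (7/2 - 3/2) = 4 + 2 = 6)
L(q) = -40*q
y(l(-6), 929)/L(-9*c(1, -1)) = 6/((-(-360)*8)) = 6/((-40*(-72))) = 6/2880 = 6*(1/2880) = 1/480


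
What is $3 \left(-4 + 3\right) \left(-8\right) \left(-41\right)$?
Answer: $-984$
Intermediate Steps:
$3 \left(-4 + 3\right) \left(-8\right) \left(-41\right) = 3 \left(-1\right) \left(-8\right) \left(-41\right) = \left(-3\right) \left(-8\right) \left(-41\right) = 24 \left(-41\right) = -984$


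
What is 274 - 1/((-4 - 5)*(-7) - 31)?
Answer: 8767/32 ≈ 273.97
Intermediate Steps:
274 - 1/((-4 - 5)*(-7) - 31) = 274 - 1/(-9*(-7) - 31) = 274 - 1/(63 - 31) = 274 - 1/32 = 8767/32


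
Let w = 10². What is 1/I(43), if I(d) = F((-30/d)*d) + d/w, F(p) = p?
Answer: -100/2957 ≈ -0.033818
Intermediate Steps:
w = 100
I(d) = -30 + d/100 (I(d) = (-30/d)*d + d/100 = (-30/d)*d + d*(1/100) = -30 + d/100)
1/I(43) = 1/(-30 + (1/100)*43) = 1/(-30 + 43/100) = 1/(-2957/100) = -100/2957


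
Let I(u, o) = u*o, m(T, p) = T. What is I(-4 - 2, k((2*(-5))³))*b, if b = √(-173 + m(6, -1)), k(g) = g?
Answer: 6000*I*√167 ≈ 77537.0*I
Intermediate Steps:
b = I*√167 (b = √(-173 + 6) = √(-167) = I*√167 ≈ 12.923*I)
I(u, o) = o*u
I(-4 - 2, k((2*(-5))³))*b = ((2*(-5))³*(-4 - 2))*(I*√167) = ((-10)³*(-6))*(I*√167) = (-1000*(-6))*(I*√167) = 6000*(I*√167) = 6000*I*√167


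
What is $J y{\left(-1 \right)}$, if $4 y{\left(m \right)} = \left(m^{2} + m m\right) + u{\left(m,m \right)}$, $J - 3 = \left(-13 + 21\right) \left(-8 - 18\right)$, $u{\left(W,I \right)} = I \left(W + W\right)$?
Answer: $-205$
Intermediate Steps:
$u{\left(W,I \right)} = 2 I W$ ($u{\left(W,I \right)} = I 2 W = 2 I W$)
$J = -205$ ($J = 3 + \left(-13 + 21\right) \left(-8 - 18\right) = 3 + 8 \left(-26\right) = 3 - 208 = -205$)
$y{\left(m \right)} = m^{2}$ ($y{\left(m \right)} = \frac{\left(m^{2} + m m\right) + 2 m m}{4} = \frac{\left(m^{2} + m^{2}\right) + 2 m^{2}}{4} = \frac{2 m^{2} + 2 m^{2}}{4} = \frac{4 m^{2}}{4} = m^{2}$)
$J y{\left(-1 \right)} = - 205 \left(-1\right)^{2} = \left(-205\right) 1 = -205$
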